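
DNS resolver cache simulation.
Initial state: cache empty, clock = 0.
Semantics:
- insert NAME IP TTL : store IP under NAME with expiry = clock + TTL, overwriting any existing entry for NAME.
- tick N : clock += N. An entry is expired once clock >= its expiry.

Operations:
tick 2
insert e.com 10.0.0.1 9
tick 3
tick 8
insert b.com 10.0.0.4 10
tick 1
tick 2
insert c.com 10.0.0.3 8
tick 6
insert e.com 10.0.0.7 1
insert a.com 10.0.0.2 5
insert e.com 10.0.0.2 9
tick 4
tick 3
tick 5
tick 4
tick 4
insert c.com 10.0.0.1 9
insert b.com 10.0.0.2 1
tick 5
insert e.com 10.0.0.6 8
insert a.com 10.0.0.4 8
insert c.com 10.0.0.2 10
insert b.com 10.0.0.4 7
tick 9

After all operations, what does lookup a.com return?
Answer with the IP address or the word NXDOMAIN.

Answer: NXDOMAIN

Derivation:
Op 1: tick 2 -> clock=2.
Op 2: insert e.com -> 10.0.0.1 (expiry=2+9=11). clock=2
Op 3: tick 3 -> clock=5.
Op 4: tick 8 -> clock=13. purged={e.com}
Op 5: insert b.com -> 10.0.0.4 (expiry=13+10=23). clock=13
Op 6: tick 1 -> clock=14.
Op 7: tick 2 -> clock=16.
Op 8: insert c.com -> 10.0.0.3 (expiry=16+8=24). clock=16
Op 9: tick 6 -> clock=22.
Op 10: insert e.com -> 10.0.0.7 (expiry=22+1=23). clock=22
Op 11: insert a.com -> 10.0.0.2 (expiry=22+5=27). clock=22
Op 12: insert e.com -> 10.0.0.2 (expiry=22+9=31). clock=22
Op 13: tick 4 -> clock=26. purged={b.com,c.com}
Op 14: tick 3 -> clock=29. purged={a.com}
Op 15: tick 5 -> clock=34. purged={e.com}
Op 16: tick 4 -> clock=38.
Op 17: tick 4 -> clock=42.
Op 18: insert c.com -> 10.0.0.1 (expiry=42+9=51). clock=42
Op 19: insert b.com -> 10.0.0.2 (expiry=42+1=43). clock=42
Op 20: tick 5 -> clock=47. purged={b.com}
Op 21: insert e.com -> 10.0.0.6 (expiry=47+8=55). clock=47
Op 22: insert a.com -> 10.0.0.4 (expiry=47+8=55). clock=47
Op 23: insert c.com -> 10.0.0.2 (expiry=47+10=57). clock=47
Op 24: insert b.com -> 10.0.0.4 (expiry=47+7=54). clock=47
Op 25: tick 9 -> clock=56. purged={a.com,b.com,e.com}
lookup a.com: not in cache (expired or never inserted)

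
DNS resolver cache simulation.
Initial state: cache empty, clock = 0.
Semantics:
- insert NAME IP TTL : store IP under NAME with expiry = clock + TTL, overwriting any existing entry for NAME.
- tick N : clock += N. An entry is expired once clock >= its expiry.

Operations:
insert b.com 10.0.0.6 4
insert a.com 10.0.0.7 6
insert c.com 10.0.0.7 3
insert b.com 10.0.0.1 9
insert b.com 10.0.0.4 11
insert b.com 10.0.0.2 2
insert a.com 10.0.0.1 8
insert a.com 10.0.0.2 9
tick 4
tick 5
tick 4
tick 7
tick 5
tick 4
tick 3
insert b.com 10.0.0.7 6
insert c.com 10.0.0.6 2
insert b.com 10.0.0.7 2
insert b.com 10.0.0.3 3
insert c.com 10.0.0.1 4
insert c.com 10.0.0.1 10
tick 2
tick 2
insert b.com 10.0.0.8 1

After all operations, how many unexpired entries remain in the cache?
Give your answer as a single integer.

Op 1: insert b.com -> 10.0.0.6 (expiry=0+4=4). clock=0
Op 2: insert a.com -> 10.0.0.7 (expiry=0+6=6). clock=0
Op 3: insert c.com -> 10.0.0.7 (expiry=0+3=3). clock=0
Op 4: insert b.com -> 10.0.0.1 (expiry=0+9=9). clock=0
Op 5: insert b.com -> 10.0.0.4 (expiry=0+11=11). clock=0
Op 6: insert b.com -> 10.0.0.2 (expiry=0+2=2). clock=0
Op 7: insert a.com -> 10.0.0.1 (expiry=0+8=8). clock=0
Op 8: insert a.com -> 10.0.0.2 (expiry=0+9=9). clock=0
Op 9: tick 4 -> clock=4. purged={b.com,c.com}
Op 10: tick 5 -> clock=9. purged={a.com}
Op 11: tick 4 -> clock=13.
Op 12: tick 7 -> clock=20.
Op 13: tick 5 -> clock=25.
Op 14: tick 4 -> clock=29.
Op 15: tick 3 -> clock=32.
Op 16: insert b.com -> 10.0.0.7 (expiry=32+6=38). clock=32
Op 17: insert c.com -> 10.0.0.6 (expiry=32+2=34). clock=32
Op 18: insert b.com -> 10.0.0.7 (expiry=32+2=34). clock=32
Op 19: insert b.com -> 10.0.0.3 (expiry=32+3=35). clock=32
Op 20: insert c.com -> 10.0.0.1 (expiry=32+4=36). clock=32
Op 21: insert c.com -> 10.0.0.1 (expiry=32+10=42). clock=32
Op 22: tick 2 -> clock=34.
Op 23: tick 2 -> clock=36. purged={b.com}
Op 24: insert b.com -> 10.0.0.8 (expiry=36+1=37). clock=36
Final cache (unexpired): {b.com,c.com} -> size=2

Answer: 2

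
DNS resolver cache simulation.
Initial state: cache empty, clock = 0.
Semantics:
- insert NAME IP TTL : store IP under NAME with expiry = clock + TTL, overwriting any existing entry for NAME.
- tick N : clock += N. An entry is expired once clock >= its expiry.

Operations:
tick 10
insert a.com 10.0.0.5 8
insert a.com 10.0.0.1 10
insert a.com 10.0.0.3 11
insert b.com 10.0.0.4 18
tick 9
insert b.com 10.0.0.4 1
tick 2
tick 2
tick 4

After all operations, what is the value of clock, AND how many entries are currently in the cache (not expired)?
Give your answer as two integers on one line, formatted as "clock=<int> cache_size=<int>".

Answer: clock=27 cache_size=0

Derivation:
Op 1: tick 10 -> clock=10.
Op 2: insert a.com -> 10.0.0.5 (expiry=10+8=18). clock=10
Op 3: insert a.com -> 10.0.0.1 (expiry=10+10=20). clock=10
Op 4: insert a.com -> 10.0.0.3 (expiry=10+11=21). clock=10
Op 5: insert b.com -> 10.0.0.4 (expiry=10+18=28). clock=10
Op 6: tick 9 -> clock=19.
Op 7: insert b.com -> 10.0.0.4 (expiry=19+1=20). clock=19
Op 8: tick 2 -> clock=21. purged={a.com,b.com}
Op 9: tick 2 -> clock=23.
Op 10: tick 4 -> clock=27.
Final clock = 27
Final cache (unexpired): {} -> size=0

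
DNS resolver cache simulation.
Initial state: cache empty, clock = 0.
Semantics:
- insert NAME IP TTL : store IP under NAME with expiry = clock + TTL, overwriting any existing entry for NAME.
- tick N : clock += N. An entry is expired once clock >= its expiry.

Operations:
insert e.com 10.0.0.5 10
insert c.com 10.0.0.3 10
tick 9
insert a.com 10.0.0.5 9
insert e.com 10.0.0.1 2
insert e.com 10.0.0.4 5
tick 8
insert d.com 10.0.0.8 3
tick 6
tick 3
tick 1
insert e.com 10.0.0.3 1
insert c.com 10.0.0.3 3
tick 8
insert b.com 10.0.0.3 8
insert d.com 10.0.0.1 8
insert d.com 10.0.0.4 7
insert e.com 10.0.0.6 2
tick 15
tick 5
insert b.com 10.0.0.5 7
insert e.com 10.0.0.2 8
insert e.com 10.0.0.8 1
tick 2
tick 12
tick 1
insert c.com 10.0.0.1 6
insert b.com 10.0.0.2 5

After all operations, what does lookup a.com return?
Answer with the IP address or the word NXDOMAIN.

Op 1: insert e.com -> 10.0.0.5 (expiry=0+10=10). clock=0
Op 2: insert c.com -> 10.0.0.3 (expiry=0+10=10). clock=0
Op 3: tick 9 -> clock=9.
Op 4: insert a.com -> 10.0.0.5 (expiry=9+9=18). clock=9
Op 5: insert e.com -> 10.0.0.1 (expiry=9+2=11). clock=9
Op 6: insert e.com -> 10.0.0.4 (expiry=9+5=14). clock=9
Op 7: tick 8 -> clock=17. purged={c.com,e.com}
Op 8: insert d.com -> 10.0.0.8 (expiry=17+3=20). clock=17
Op 9: tick 6 -> clock=23. purged={a.com,d.com}
Op 10: tick 3 -> clock=26.
Op 11: tick 1 -> clock=27.
Op 12: insert e.com -> 10.0.0.3 (expiry=27+1=28). clock=27
Op 13: insert c.com -> 10.0.0.3 (expiry=27+3=30). clock=27
Op 14: tick 8 -> clock=35. purged={c.com,e.com}
Op 15: insert b.com -> 10.0.0.3 (expiry=35+8=43). clock=35
Op 16: insert d.com -> 10.0.0.1 (expiry=35+8=43). clock=35
Op 17: insert d.com -> 10.0.0.4 (expiry=35+7=42). clock=35
Op 18: insert e.com -> 10.0.0.6 (expiry=35+2=37). clock=35
Op 19: tick 15 -> clock=50. purged={b.com,d.com,e.com}
Op 20: tick 5 -> clock=55.
Op 21: insert b.com -> 10.0.0.5 (expiry=55+7=62). clock=55
Op 22: insert e.com -> 10.0.0.2 (expiry=55+8=63). clock=55
Op 23: insert e.com -> 10.0.0.8 (expiry=55+1=56). clock=55
Op 24: tick 2 -> clock=57. purged={e.com}
Op 25: tick 12 -> clock=69. purged={b.com}
Op 26: tick 1 -> clock=70.
Op 27: insert c.com -> 10.0.0.1 (expiry=70+6=76). clock=70
Op 28: insert b.com -> 10.0.0.2 (expiry=70+5=75). clock=70
lookup a.com: not in cache (expired or never inserted)

Answer: NXDOMAIN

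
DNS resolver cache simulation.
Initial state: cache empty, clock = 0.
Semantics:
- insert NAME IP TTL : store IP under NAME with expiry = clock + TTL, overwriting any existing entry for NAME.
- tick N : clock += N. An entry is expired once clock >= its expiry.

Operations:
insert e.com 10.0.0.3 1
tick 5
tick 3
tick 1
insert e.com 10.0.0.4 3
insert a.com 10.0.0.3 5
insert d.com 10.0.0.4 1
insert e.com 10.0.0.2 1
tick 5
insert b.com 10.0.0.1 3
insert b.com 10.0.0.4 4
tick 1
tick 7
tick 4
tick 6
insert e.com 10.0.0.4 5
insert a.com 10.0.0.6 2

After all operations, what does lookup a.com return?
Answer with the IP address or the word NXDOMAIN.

Op 1: insert e.com -> 10.0.0.3 (expiry=0+1=1). clock=0
Op 2: tick 5 -> clock=5. purged={e.com}
Op 3: tick 3 -> clock=8.
Op 4: tick 1 -> clock=9.
Op 5: insert e.com -> 10.0.0.4 (expiry=9+3=12). clock=9
Op 6: insert a.com -> 10.0.0.3 (expiry=9+5=14). clock=9
Op 7: insert d.com -> 10.0.0.4 (expiry=9+1=10). clock=9
Op 8: insert e.com -> 10.0.0.2 (expiry=9+1=10). clock=9
Op 9: tick 5 -> clock=14. purged={a.com,d.com,e.com}
Op 10: insert b.com -> 10.0.0.1 (expiry=14+3=17). clock=14
Op 11: insert b.com -> 10.0.0.4 (expiry=14+4=18). clock=14
Op 12: tick 1 -> clock=15.
Op 13: tick 7 -> clock=22. purged={b.com}
Op 14: tick 4 -> clock=26.
Op 15: tick 6 -> clock=32.
Op 16: insert e.com -> 10.0.0.4 (expiry=32+5=37). clock=32
Op 17: insert a.com -> 10.0.0.6 (expiry=32+2=34). clock=32
lookup a.com: present, ip=10.0.0.6 expiry=34 > clock=32

Answer: 10.0.0.6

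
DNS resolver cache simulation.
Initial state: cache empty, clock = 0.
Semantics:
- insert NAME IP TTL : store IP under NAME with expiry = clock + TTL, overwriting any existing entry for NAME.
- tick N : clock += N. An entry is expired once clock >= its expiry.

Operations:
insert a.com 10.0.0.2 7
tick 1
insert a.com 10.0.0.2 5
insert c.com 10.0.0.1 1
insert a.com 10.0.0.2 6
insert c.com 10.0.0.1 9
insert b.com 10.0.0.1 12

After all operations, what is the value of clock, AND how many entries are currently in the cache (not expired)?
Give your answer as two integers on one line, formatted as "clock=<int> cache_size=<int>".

Answer: clock=1 cache_size=3

Derivation:
Op 1: insert a.com -> 10.0.0.2 (expiry=0+7=7). clock=0
Op 2: tick 1 -> clock=1.
Op 3: insert a.com -> 10.0.0.2 (expiry=1+5=6). clock=1
Op 4: insert c.com -> 10.0.0.1 (expiry=1+1=2). clock=1
Op 5: insert a.com -> 10.0.0.2 (expiry=1+6=7). clock=1
Op 6: insert c.com -> 10.0.0.1 (expiry=1+9=10). clock=1
Op 7: insert b.com -> 10.0.0.1 (expiry=1+12=13). clock=1
Final clock = 1
Final cache (unexpired): {a.com,b.com,c.com} -> size=3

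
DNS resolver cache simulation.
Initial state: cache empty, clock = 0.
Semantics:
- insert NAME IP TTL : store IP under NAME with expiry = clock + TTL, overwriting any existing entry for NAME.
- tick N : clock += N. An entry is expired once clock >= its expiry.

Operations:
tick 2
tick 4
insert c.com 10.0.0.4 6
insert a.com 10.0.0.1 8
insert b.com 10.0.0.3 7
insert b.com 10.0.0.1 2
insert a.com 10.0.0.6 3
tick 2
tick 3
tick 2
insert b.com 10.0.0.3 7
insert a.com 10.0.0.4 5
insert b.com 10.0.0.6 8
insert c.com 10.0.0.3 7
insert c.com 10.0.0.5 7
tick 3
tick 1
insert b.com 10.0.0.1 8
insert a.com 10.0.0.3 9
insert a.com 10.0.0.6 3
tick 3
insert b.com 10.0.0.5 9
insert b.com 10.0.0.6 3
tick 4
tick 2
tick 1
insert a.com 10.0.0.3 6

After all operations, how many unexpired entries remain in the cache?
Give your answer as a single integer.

Op 1: tick 2 -> clock=2.
Op 2: tick 4 -> clock=6.
Op 3: insert c.com -> 10.0.0.4 (expiry=6+6=12). clock=6
Op 4: insert a.com -> 10.0.0.1 (expiry=6+8=14). clock=6
Op 5: insert b.com -> 10.0.0.3 (expiry=6+7=13). clock=6
Op 6: insert b.com -> 10.0.0.1 (expiry=6+2=8). clock=6
Op 7: insert a.com -> 10.0.0.6 (expiry=6+3=9). clock=6
Op 8: tick 2 -> clock=8. purged={b.com}
Op 9: tick 3 -> clock=11. purged={a.com}
Op 10: tick 2 -> clock=13. purged={c.com}
Op 11: insert b.com -> 10.0.0.3 (expiry=13+7=20). clock=13
Op 12: insert a.com -> 10.0.0.4 (expiry=13+5=18). clock=13
Op 13: insert b.com -> 10.0.0.6 (expiry=13+8=21). clock=13
Op 14: insert c.com -> 10.0.0.3 (expiry=13+7=20). clock=13
Op 15: insert c.com -> 10.0.0.5 (expiry=13+7=20). clock=13
Op 16: tick 3 -> clock=16.
Op 17: tick 1 -> clock=17.
Op 18: insert b.com -> 10.0.0.1 (expiry=17+8=25). clock=17
Op 19: insert a.com -> 10.0.0.3 (expiry=17+9=26). clock=17
Op 20: insert a.com -> 10.0.0.6 (expiry=17+3=20). clock=17
Op 21: tick 3 -> clock=20. purged={a.com,c.com}
Op 22: insert b.com -> 10.0.0.5 (expiry=20+9=29). clock=20
Op 23: insert b.com -> 10.0.0.6 (expiry=20+3=23). clock=20
Op 24: tick 4 -> clock=24. purged={b.com}
Op 25: tick 2 -> clock=26.
Op 26: tick 1 -> clock=27.
Op 27: insert a.com -> 10.0.0.3 (expiry=27+6=33). clock=27
Final cache (unexpired): {a.com} -> size=1

Answer: 1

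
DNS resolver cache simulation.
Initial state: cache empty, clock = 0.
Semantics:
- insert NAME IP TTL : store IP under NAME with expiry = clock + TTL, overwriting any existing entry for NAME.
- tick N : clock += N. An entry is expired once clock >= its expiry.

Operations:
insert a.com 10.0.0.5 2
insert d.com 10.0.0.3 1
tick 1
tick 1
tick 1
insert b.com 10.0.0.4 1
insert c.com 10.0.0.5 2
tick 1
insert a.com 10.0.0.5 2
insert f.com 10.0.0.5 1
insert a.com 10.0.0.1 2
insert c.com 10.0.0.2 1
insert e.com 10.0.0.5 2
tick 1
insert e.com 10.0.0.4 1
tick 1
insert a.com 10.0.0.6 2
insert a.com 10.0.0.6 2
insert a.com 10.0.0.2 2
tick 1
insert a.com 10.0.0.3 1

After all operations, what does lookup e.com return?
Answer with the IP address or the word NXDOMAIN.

Op 1: insert a.com -> 10.0.0.5 (expiry=0+2=2). clock=0
Op 2: insert d.com -> 10.0.0.3 (expiry=0+1=1). clock=0
Op 3: tick 1 -> clock=1. purged={d.com}
Op 4: tick 1 -> clock=2. purged={a.com}
Op 5: tick 1 -> clock=3.
Op 6: insert b.com -> 10.0.0.4 (expiry=3+1=4). clock=3
Op 7: insert c.com -> 10.0.0.5 (expiry=3+2=5). clock=3
Op 8: tick 1 -> clock=4. purged={b.com}
Op 9: insert a.com -> 10.0.0.5 (expiry=4+2=6). clock=4
Op 10: insert f.com -> 10.0.0.5 (expiry=4+1=5). clock=4
Op 11: insert a.com -> 10.0.0.1 (expiry=4+2=6). clock=4
Op 12: insert c.com -> 10.0.0.2 (expiry=4+1=5). clock=4
Op 13: insert e.com -> 10.0.0.5 (expiry=4+2=6). clock=4
Op 14: tick 1 -> clock=5. purged={c.com,f.com}
Op 15: insert e.com -> 10.0.0.4 (expiry=5+1=6). clock=5
Op 16: tick 1 -> clock=6. purged={a.com,e.com}
Op 17: insert a.com -> 10.0.0.6 (expiry=6+2=8). clock=6
Op 18: insert a.com -> 10.0.0.6 (expiry=6+2=8). clock=6
Op 19: insert a.com -> 10.0.0.2 (expiry=6+2=8). clock=6
Op 20: tick 1 -> clock=7.
Op 21: insert a.com -> 10.0.0.3 (expiry=7+1=8). clock=7
lookup e.com: not in cache (expired or never inserted)

Answer: NXDOMAIN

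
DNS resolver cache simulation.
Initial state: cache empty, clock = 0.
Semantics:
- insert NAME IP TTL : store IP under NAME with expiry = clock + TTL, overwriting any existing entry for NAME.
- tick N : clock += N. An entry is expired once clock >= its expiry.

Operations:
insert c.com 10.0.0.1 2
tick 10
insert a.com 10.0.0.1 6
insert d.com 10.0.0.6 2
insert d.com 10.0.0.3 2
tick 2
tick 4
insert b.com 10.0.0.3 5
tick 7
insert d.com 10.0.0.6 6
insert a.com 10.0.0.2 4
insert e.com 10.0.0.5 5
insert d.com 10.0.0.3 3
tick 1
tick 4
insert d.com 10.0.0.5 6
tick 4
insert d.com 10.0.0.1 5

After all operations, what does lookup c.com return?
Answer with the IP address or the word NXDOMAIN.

Op 1: insert c.com -> 10.0.0.1 (expiry=0+2=2). clock=0
Op 2: tick 10 -> clock=10. purged={c.com}
Op 3: insert a.com -> 10.0.0.1 (expiry=10+6=16). clock=10
Op 4: insert d.com -> 10.0.0.6 (expiry=10+2=12). clock=10
Op 5: insert d.com -> 10.0.0.3 (expiry=10+2=12). clock=10
Op 6: tick 2 -> clock=12. purged={d.com}
Op 7: tick 4 -> clock=16. purged={a.com}
Op 8: insert b.com -> 10.0.0.3 (expiry=16+5=21). clock=16
Op 9: tick 7 -> clock=23. purged={b.com}
Op 10: insert d.com -> 10.0.0.6 (expiry=23+6=29). clock=23
Op 11: insert a.com -> 10.0.0.2 (expiry=23+4=27). clock=23
Op 12: insert e.com -> 10.0.0.5 (expiry=23+5=28). clock=23
Op 13: insert d.com -> 10.0.0.3 (expiry=23+3=26). clock=23
Op 14: tick 1 -> clock=24.
Op 15: tick 4 -> clock=28. purged={a.com,d.com,e.com}
Op 16: insert d.com -> 10.0.0.5 (expiry=28+6=34). clock=28
Op 17: tick 4 -> clock=32.
Op 18: insert d.com -> 10.0.0.1 (expiry=32+5=37). clock=32
lookup c.com: not in cache (expired or never inserted)

Answer: NXDOMAIN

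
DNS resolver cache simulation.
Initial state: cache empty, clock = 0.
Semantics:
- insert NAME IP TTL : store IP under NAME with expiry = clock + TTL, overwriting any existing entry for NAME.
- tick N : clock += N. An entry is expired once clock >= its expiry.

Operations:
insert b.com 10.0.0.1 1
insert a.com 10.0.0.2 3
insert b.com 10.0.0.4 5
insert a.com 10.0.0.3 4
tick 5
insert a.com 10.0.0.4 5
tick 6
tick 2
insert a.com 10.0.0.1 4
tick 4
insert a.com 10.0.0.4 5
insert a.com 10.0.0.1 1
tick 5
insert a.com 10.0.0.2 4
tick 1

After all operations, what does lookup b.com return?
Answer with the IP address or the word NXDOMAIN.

Op 1: insert b.com -> 10.0.0.1 (expiry=0+1=1). clock=0
Op 2: insert a.com -> 10.0.0.2 (expiry=0+3=3). clock=0
Op 3: insert b.com -> 10.0.0.4 (expiry=0+5=5). clock=0
Op 4: insert a.com -> 10.0.0.3 (expiry=0+4=4). clock=0
Op 5: tick 5 -> clock=5. purged={a.com,b.com}
Op 6: insert a.com -> 10.0.0.4 (expiry=5+5=10). clock=5
Op 7: tick 6 -> clock=11. purged={a.com}
Op 8: tick 2 -> clock=13.
Op 9: insert a.com -> 10.0.0.1 (expiry=13+4=17). clock=13
Op 10: tick 4 -> clock=17. purged={a.com}
Op 11: insert a.com -> 10.0.0.4 (expiry=17+5=22). clock=17
Op 12: insert a.com -> 10.0.0.1 (expiry=17+1=18). clock=17
Op 13: tick 5 -> clock=22. purged={a.com}
Op 14: insert a.com -> 10.0.0.2 (expiry=22+4=26). clock=22
Op 15: tick 1 -> clock=23.
lookup b.com: not in cache (expired or never inserted)

Answer: NXDOMAIN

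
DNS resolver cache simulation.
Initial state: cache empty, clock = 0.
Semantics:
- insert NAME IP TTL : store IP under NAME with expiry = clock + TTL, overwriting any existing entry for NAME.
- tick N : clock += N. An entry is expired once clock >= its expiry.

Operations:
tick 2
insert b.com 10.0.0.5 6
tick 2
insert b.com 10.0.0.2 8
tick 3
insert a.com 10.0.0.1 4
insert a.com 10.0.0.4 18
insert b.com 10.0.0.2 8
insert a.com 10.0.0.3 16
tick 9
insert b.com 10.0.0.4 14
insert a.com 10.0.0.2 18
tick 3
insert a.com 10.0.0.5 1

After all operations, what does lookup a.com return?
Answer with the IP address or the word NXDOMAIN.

Answer: 10.0.0.5

Derivation:
Op 1: tick 2 -> clock=2.
Op 2: insert b.com -> 10.0.0.5 (expiry=2+6=8). clock=2
Op 3: tick 2 -> clock=4.
Op 4: insert b.com -> 10.0.0.2 (expiry=4+8=12). clock=4
Op 5: tick 3 -> clock=7.
Op 6: insert a.com -> 10.0.0.1 (expiry=7+4=11). clock=7
Op 7: insert a.com -> 10.0.0.4 (expiry=7+18=25). clock=7
Op 8: insert b.com -> 10.0.0.2 (expiry=7+8=15). clock=7
Op 9: insert a.com -> 10.0.0.3 (expiry=7+16=23). clock=7
Op 10: tick 9 -> clock=16. purged={b.com}
Op 11: insert b.com -> 10.0.0.4 (expiry=16+14=30). clock=16
Op 12: insert a.com -> 10.0.0.2 (expiry=16+18=34). clock=16
Op 13: tick 3 -> clock=19.
Op 14: insert a.com -> 10.0.0.5 (expiry=19+1=20). clock=19
lookup a.com: present, ip=10.0.0.5 expiry=20 > clock=19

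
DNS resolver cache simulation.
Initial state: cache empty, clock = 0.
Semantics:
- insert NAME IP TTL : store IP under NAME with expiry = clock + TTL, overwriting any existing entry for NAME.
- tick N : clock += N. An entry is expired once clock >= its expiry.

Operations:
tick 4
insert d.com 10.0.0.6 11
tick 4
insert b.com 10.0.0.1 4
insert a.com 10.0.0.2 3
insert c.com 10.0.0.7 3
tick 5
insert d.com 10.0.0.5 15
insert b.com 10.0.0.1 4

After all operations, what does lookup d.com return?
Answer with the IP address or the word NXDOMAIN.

Op 1: tick 4 -> clock=4.
Op 2: insert d.com -> 10.0.0.6 (expiry=4+11=15). clock=4
Op 3: tick 4 -> clock=8.
Op 4: insert b.com -> 10.0.0.1 (expiry=8+4=12). clock=8
Op 5: insert a.com -> 10.0.0.2 (expiry=8+3=11). clock=8
Op 6: insert c.com -> 10.0.0.7 (expiry=8+3=11). clock=8
Op 7: tick 5 -> clock=13. purged={a.com,b.com,c.com}
Op 8: insert d.com -> 10.0.0.5 (expiry=13+15=28). clock=13
Op 9: insert b.com -> 10.0.0.1 (expiry=13+4=17). clock=13
lookup d.com: present, ip=10.0.0.5 expiry=28 > clock=13

Answer: 10.0.0.5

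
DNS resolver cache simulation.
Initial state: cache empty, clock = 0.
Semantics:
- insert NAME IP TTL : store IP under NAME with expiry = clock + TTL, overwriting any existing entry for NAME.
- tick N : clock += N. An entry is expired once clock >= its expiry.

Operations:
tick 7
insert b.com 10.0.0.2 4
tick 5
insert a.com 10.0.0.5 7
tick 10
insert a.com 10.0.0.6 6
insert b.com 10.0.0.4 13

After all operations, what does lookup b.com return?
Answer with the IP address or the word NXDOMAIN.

Answer: 10.0.0.4

Derivation:
Op 1: tick 7 -> clock=7.
Op 2: insert b.com -> 10.0.0.2 (expiry=7+4=11). clock=7
Op 3: tick 5 -> clock=12. purged={b.com}
Op 4: insert a.com -> 10.0.0.5 (expiry=12+7=19). clock=12
Op 5: tick 10 -> clock=22. purged={a.com}
Op 6: insert a.com -> 10.0.0.6 (expiry=22+6=28). clock=22
Op 7: insert b.com -> 10.0.0.4 (expiry=22+13=35). clock=22
lookup b.com: present, ip=10.0.0.4 expiry=35 > clock=22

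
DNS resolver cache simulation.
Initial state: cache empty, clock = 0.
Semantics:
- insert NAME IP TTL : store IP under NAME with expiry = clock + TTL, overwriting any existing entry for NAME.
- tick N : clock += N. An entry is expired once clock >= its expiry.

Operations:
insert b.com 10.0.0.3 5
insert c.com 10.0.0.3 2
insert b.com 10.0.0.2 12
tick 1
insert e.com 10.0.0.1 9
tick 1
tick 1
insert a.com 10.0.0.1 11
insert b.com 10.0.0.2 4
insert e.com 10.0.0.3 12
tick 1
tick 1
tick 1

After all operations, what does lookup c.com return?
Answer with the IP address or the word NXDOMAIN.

Op 1: insert b.com -> 10.0.0.3 (expiry=0+5=5). clock=0
Op 2: insert c.com -> 10.0.0.3 (expiry=0+2=2). clock=0
Op 3: insert b.com -> 10.0.0.2 (expiry=0+12=12). clock=0
Op 4: tick 1 -> clock=1.
Op 5: insert e.com -> 10.0.0.1 (expiry=1+9=10). clock=1
Op 6: tick 1 -> clock=2. purged={c.com}
Op 7: tick 1 -> clock=3.
Op 8: insert a.com -> 10.0.0.1 (expiry=3+11=14). clock=3
Op 9: insert b.com -> 10.0.0.2 (expiry=3+4=7). clock=3
Op 10: insert e.com -> 10.0.0.3 (expiry=3+12=15). clock=3
Op 11: tick 1 -> clock=4.
Op 12: tick 1 -> clock=5.
Op 13: tick 1 -> clock=6.
lookup c.com: not in cache (expired or never inserted)

Answer: NXDOMAIN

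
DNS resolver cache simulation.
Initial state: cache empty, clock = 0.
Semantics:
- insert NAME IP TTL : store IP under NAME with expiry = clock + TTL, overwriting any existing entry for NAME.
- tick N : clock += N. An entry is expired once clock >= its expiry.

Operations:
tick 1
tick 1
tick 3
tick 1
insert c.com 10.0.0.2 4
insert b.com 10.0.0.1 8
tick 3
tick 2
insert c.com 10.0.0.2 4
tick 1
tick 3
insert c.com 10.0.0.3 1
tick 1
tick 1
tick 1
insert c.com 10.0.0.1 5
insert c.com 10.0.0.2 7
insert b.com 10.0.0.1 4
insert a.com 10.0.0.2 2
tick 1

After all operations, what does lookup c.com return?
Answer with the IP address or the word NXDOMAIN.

Op 1: tick 1 -> clock=1.
Op 2: tick 1 -> clock=2.
Op 3: tick 3 -> clock=5.
Op 4: tick 1 -> clock=6.
Op 5: insert c.com -> 10.0.0.2 (expiry=6+4=10). clock=6
Op 6: insert b.com -> 10.0.0.1 (expiry=6+8=14). clock=6
Op 7: tick 3 -> clock=9.
Op 8: tick 2 -> clock=11. purged={c.com}
Op 9: insert c.com -> 10.0.0.2 (expiry=11+4=15). clock=11
Op 10: tick 1 -> clock=12.
Op 11: tick 3 -> clock=15. purged={b.com,c.com}
Op 12: insert c.com -> 10.0.0.3 (expiry=15+1=16). clock=15
Op 13: tick 1 -> clock=16. purged={c.com}
Op 14: tick 1 -> clock=17.
Op 15: tick 1 -> clock=18.
Op 16: insert c.com -> 10.0.0.1 (expiry=18+5=23). clock=18
Op 17: insert c.com -> 10.0.0.2 (expiry=18+7=25). clock=18
Op 18: insert b.com -> 10.0.0.1 (expiry=18+4=22). clock=18
Op 19: insert a.com -> 10.0.0.2 (expiry=18+2=20). clock=18
Op 20: tick 1 -> clock=19.
lookup c.com: present, ip=10.0.0.2 expiry=25 > clock=19

Answer: 10.0.0.2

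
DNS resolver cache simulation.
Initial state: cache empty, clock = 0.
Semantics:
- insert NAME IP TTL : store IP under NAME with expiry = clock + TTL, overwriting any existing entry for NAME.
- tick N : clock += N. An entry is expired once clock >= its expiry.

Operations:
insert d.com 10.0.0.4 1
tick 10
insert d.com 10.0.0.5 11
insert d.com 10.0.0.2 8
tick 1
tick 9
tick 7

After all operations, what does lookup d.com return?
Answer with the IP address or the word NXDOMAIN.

Answer: NXDOMAIN

Derivation:
Op 1: insert d.com -> 10.0.0.4 (expiry=0+1=1). clock=0
Op 2: tick 10 -> clock=10. purged={d.com}
Op 3: insert d.com -> 10.0.0.5 (expiry=10+11=21). clock=10
Op 4: insert d.com -> 10.0.0.2 (expiry=10+8=18). clock=10
Op 5: tick 1 -> clock=11.
Op 6: tick 9 -> clock=20. purged={d.com}
Op 7: tick 7 -> clock=27.
lookup d.com: not in cache (expired or never inserted)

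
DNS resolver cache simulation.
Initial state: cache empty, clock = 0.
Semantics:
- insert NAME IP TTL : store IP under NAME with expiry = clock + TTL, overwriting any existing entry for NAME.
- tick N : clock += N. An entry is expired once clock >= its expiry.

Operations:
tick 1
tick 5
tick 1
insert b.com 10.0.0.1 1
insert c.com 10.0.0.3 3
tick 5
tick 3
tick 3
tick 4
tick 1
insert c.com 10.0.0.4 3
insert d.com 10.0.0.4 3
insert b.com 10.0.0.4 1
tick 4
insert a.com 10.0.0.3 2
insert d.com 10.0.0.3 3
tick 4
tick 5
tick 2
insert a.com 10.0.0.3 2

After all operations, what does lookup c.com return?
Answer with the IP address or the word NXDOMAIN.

Answer: NXDOMAIN

Derivation:
Op 1: tick 1 -> clock=1.
Op 2: tick 5 -> clock=6.
Op 3: tick 1 -> clock=7.
Op 4: insert b.com -> 10.0.0.1 (expiry=7+1=8). clock=7
Op 5: insert c.com -> 10.0.0.3 (expiry=7+3=10). clock=7
Op 6: tick 5 -> clock=12. purged={b.com,c.com}
Op 7: tick 3 -> clock=15.
Op 8: tick 3 -> clock=18.
Op 9: tick 4 -> clock=22.
Op 10: tick 1 -> clock=23.
Op 11: insert c.com -> 10.0.0.4 (expiry=23+3=26). clock=23
Op 12: insert d.com -> 10.0.0.4 (expiry=23+3=26). clock=23
Op 13: insert b.com -> 10.0.0.4 (expiry=23+1=24). clock=23
Op 14: tick 4 -> clock=27. purged={b.com,c.com,d.com}
Op 15: insert a.com -> 10.0.0.3 (expiry=27+2=29). clock=27
Op 16: insert d.com -> 10.0.0.3 (expiry=27+3=30). clock=27
Op 17: tick 4 -> clock=31. purged={a.com,d.com}
Op 18: tick 5 -> clock=36.
Op 19: tick 2 -> clock=38.
Op 20: insert a.com -> 10.0.0.3 (expiry=38+2=40). clock=38
lookup c.com: not in cache (expired or never inserted)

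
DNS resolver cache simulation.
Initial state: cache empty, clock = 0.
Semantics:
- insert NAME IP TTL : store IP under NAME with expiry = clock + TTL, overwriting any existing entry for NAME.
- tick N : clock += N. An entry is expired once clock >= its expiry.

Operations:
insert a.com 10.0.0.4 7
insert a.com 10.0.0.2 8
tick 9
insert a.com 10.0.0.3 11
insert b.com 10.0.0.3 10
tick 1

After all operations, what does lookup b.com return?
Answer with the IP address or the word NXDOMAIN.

Op 1: insert a.com -> 10.0.0.4 (expiry=0+7=7). clock=0
Op 2: insert a.com -> 10.0.0.2 (expiry=0+8=8). clock=0
Op 3: tick 9 -> clock=9. purged={a.com}
Op 4: insert a.com -> 10.0.0.3 (expiry=9+11=20). clock=9
Op 5: insert b.com -> 10.0.0.3 (expiry=9+10=19). clock=9
Op 6: tick 1 -> clock=10.
lookup b.com: present, ip=10.0.0.3 expiry=19 > clock=10

Answer: 10.0.0.3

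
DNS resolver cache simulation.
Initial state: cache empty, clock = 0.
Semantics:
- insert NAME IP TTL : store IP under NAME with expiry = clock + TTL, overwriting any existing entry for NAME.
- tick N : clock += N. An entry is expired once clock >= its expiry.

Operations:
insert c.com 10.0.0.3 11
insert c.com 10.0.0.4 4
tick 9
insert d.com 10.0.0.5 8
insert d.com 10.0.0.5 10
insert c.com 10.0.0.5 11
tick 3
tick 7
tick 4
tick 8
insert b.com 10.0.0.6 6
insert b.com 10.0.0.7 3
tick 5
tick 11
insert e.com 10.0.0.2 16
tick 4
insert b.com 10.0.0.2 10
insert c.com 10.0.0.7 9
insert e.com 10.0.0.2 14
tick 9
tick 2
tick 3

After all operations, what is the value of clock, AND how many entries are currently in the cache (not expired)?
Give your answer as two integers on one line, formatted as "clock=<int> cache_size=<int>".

Answer: clock=65 cache_size=0

Derivation:
Op 1: insert c.com -> 10.0.0.3 (expiry=0+11=11). clock=0
Op 2: insert c.com -> 10.0.0.4 (expiry=0+4=4). clock=0
Op 3: tick 9 -> clock=9. purged={c.com}
Op 4: insert d.com -> 10.0.0.5 (expiry=9+8=17). clock=9
Op 5: insert d.com -> 10.0.0.5 (expiry=9+10=19). clock=9
Op 6: insert c.com -> 10.0.0.5 (expiry=9+11=20). clock=9
Op 7: tick 3 -> clock=12.
Op 8: tick 7 -> clock=19. purged={d.com}
Op 9: tick 4 -> clock=23. purged={c.com}
Op 10: tick 8 -> clock=31.
Op 11: insert b.com -> 10.0.0.6 (expiry=31+6=37). clock=31
Op 12: insert b.com -> 10.0.0.7 (expiry=31+3=34). clock=31
Op 13: tick 5 -> clock=36. purged={b.com}
Op 14: tick 11 -> clock=47.
Op 15: insert e.com -> 10.0.0.2 (expiry=47+16=63). clock=47
Op 16: tick 4 -> clock=51.
Op 17: insert b.com -> 10.0.0.2 (expiry=51+10=61). clock=51
Op 18: insert c.com -> 10.0.0.7 (expiry=51+9=60). clock=51
Op 19: insert e.com -> 10.0.0.2 (expiry=51+14=65). clock=51
Op 20: tick 9 -> clock=60. purged={c.com}
Op 21: tick 2 -> clock=62. purged={b.com}
Op 22: tick 3 -> clock=65. purged={e.com}
Final clock = 65
Final cache (unexpired): {} -> size=0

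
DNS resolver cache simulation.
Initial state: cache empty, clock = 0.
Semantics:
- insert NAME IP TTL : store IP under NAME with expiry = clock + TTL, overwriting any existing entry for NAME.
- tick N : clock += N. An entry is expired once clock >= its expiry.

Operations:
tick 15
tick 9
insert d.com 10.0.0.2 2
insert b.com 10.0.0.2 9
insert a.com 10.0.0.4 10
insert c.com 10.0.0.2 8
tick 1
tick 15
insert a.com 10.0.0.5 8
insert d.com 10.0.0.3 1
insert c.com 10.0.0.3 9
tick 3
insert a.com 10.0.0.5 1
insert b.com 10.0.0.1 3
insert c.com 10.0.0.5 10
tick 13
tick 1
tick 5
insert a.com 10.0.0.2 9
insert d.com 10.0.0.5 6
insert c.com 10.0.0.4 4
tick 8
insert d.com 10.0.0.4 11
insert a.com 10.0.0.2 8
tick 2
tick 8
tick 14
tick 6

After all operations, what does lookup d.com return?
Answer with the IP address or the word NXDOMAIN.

Op 1: tick 15 -> clock=15.
Op 2: tick 9 -> clock=24.
Op 3: insert d.com -> 10.0.0.2 (expiry=24+2=26). clock=24
Op 4: insert b.com -> 10.0.0.2 (expiry=24+9=33). clock=24
Op 5: insert a.com -> 10.0.0.4 (expiry=24+10=34). clock=24
Op 6: insert c.com -> 10.0.0.2 (expiry=24+8=32). clock=24
Op 7: tick 1 -> clock=25.
Op 8: tick 15 -> clock=40. purged={a.com,b.com,c.com,d.com}
Op 9: insert a.com -> 10.0.0.5 (expiry=40+8=48). clock=40
Op 10: insert d.com -> 10.0.0.3 (expiry=40+1=41). clock=40
Op 11: insert c.com -> 10.0.0.3 (expiry=40+9=49). clock=40
Op 12: tick 3 -> clock=43. purged={d.com}
Op 13: insert a.com -> 10.0.0.5 (expiry=43+1=44). clock=43
Op 14: insert b.com -> 10.0.0.1 (expiry=43+3=46). clock=43
Op 15: insert c.com -> 10.0.0.5 (expiry=43+10=53). clock=43
Op 16: tick 13 -> clock=56. purged={a.com,b.com,c.com}
Op 17: tick 1 -> clock=57.
Op 18: tick 5 -> clock=62.
Op 19: insert a.com -> 10.0.0.2 (expiry=62+9=71). clock=62
Op 20: insert d.com -> 10.0.0.5 (expiry=62+6=68). clock=62
Op 21: insert c.com -> 10.0.0.4 (expiry=62+4=66). clock=62
Op 22: tick 8 -> clock=70. purged={c.com,d.com}
Op 23: insert d.com -> 10.0.0.4 (expiry=70+11=81). clock=70
Op 24: insert a.com -> 10.0.0.2 (expiry=70+8=78). clock=70
Op 25: tick 2 -> clock=72.
Op 26: tick 8 -> clock=80. purged={a.com}
Op 27: tick 14 -> clock=94. purged={d.com}
Op 28: tick 6 -> clock=100.
lookup d.com: not in cache (expired or never inserted)

Answer: NXDOMAIN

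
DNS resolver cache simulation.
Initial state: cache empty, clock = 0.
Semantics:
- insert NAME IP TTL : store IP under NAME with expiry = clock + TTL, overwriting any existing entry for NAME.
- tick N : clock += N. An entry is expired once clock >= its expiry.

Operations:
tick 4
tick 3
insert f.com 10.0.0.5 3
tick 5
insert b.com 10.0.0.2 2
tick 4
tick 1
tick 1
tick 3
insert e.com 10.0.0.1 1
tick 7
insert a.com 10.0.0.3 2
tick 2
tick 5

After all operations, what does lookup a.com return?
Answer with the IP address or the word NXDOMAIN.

Op 1: tick 4 -> clock=4.
Op 2: tick 3 -> clock=7.
Op 3: insert f.com -> 10.0.0.5 (expiry=7+3=10). clock=7
Op 4: tick 5 -> clock=12. purged={f.com}
Op 5: insert b.com -> 10.0.0.2 (expiry=12+2=14). clock=12
Op 6: tick 4 -> clock=16. purged={b.com}
Op 7: tick 1 -> clock=17.
Op 8: tick 1 -> clock=18.
Op 9: tick 3 -> clock=21.
Op 10: insert e.com -> 10.0.0.1 (expiry=21+1=22). clock=21
Op 11: tick 7 -> clock=28. purged={e.com}
Op 12: insert a.com -> 10.0.0.3 (expiry=28+2=30). clock=28
Op 13: tick 2 -> clock=30. purged={a.com}
Op 14: tick 5 -> clock=35.
lookup a.com: not in cache (expired or never inserted)

Answer: NXDOMAIN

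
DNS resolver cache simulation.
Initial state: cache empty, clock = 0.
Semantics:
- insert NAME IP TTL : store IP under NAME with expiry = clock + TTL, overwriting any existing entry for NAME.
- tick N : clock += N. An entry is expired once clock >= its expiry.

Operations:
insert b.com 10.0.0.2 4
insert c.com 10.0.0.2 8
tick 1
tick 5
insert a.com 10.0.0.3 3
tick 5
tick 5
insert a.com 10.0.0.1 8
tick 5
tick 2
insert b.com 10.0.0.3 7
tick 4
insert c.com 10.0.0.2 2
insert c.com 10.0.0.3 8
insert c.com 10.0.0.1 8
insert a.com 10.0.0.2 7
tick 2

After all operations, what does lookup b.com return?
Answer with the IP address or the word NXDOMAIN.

Op 1: insert b.com -> 10.0.0.2 (expiry=0+4=4). clock=0
Op 2: insert c.com -> 10.0.0.2 (expiry=0+8=8). clock=0
Op 3: tick 1 -> clock=1.
Op 4: tick 5 -> clock=6. purged={b.com}
Op 5: insert a.com -> 10.0.0.3 (expiry=6+3=9). clock=6
Op 6: tick 5 -> clock=11. purged={a.com,c.com}
Op 7: tick 5 -> clock=16.
Op 8: insert a.com -> 10.0.0.1 (expiry=16+8=24). clock=16
Op 9: tick 5 -> clock=21.
Op 10: tick 2 -> clock=23.
Op 11: insert b.com -> 10.0.0.3 (expiry=23+7=30). clock=23
Op 12: tick 4 -> clock=27. purged={a.com}
Op 13: insert c.com -> 10.0.0.2 (expiry=27+2=29). clock=27
Op 14: insert c.com -> 10.0.0.3 (expiry=27+8=35). clock=27
Op 15: insert c.com -> 10.0.0.1 (expiry=27+8=35). clock=27
Op 16: insert a.com -> 10.0.0.2 (expiry=27+7=34). clock=27
Op 17: tick 2 -> clock=29.
lookup b.com: present, ip=10.0.0.3 expiry=30 > clock=29

Answer: 10.0.0.3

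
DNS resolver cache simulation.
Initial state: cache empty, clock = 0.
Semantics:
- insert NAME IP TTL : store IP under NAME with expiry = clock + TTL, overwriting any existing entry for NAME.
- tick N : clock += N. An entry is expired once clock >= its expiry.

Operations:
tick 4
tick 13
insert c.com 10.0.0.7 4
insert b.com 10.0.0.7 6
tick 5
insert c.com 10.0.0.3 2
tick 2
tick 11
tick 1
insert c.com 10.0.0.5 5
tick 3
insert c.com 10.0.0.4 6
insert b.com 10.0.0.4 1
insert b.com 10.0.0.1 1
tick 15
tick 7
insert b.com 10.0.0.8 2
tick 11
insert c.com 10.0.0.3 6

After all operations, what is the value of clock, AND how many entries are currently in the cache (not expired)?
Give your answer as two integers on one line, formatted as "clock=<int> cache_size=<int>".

Op 1: tick 4 -> clock=4.
Op 2: tick 13 -> clock=17.
Op 3: insert c.com -> 10.0.0.7 (expiry=17+4=21). clock=17
Op 4: insert b.com -> 10.0.0.7 (expiry=17+6=23). clock=17
Op 5: tick 5 -> clock=22. purged={c.com}
Op 6: insert c.com -> 10.0.0.3 (expiry=22+2=24). clock=22
Op 7: tick 2 -> clock=24. purged={b.com,c.com}
Op 8: tick 11 -> clock=35.
Op 9: tick 1 -> clock=36.
Op 10: insert c.com -> 10.0.0.5 (expiry=36+5=41). clock=36
Op 11: tick 3 -> clock=39.
Op 12: insert c.com -> 10.0.0.4 (expiry=39+6=45). clock=39
Op 13: insert b.com -> 10.0.0.4 (expiry=39+1=40). clock=39
Op 14: insert b.com -> 10.0.0.1 (expiry=39+1=40). clock=39
Op 15: tick 15 -> clock=54. purged={b.com,c.com}
Op 16: tick 7 -> clock=61.
Op 17: insert b.com -> 10.0.0.8 (expiry=61+2=63). clock=61
Op 18: tick 11 -> clock=72. purged={b.com}
Op 19: insert c.com -> 10.0.0.3 (expiry=72+6=78). clock=72
Final clock = 72
Final cache (unexpired): {c.com} -> size=1

Answer: clock=72 cache_size=1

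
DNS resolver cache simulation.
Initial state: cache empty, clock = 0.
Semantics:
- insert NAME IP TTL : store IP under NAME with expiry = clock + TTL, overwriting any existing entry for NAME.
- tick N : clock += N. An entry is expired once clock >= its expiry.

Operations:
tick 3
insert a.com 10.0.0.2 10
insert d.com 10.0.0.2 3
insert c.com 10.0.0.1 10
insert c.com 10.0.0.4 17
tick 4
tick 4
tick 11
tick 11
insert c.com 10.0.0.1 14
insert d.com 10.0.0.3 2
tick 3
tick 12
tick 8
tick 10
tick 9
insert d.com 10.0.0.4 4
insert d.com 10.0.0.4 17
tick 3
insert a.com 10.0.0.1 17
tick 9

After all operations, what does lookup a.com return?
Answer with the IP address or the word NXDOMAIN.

Op 1: tick 3 -> clock=3.
Op 2: insert a.com -> 10.0.0.2 (expiry=3+10=13). clock=3
Op 3: insert d.com -> 10.0.0.2 (expiry=3+3=6). clock=3
Op 4: insert c.com -> 10.0.0.1 (expiry=3+10=13). clock=3
Op 5: insert c.com -> 10.0.0.4 (expiry=3+17=20). clock=3
Op 6: tick 4 -> clock=7. purged={d.com}
Op 7: tick 4 -> clock=11.
Op 8: tick 11 -> clock=22. purged={a.com,c.com}
Op 9: tick 11 -> clock=33.
Op 10: insert c.com -> 10.0.0.1 (expiry=33+14=47). clock=33
Op 11: insert d.com -> 10.0.0.3 (expiry=33+2=35). clock=33
Op 12: tick 3 -> clock=36. purged={d.com}
Op 13: tick 12 -> clock=48. purged={c.com}
Op 14: tick 8 -> clock=56.
Op 15: tick 10 -> clock=66.
Op 16: tick 9 -> clock=75.
Op 17: insert d.com -> 10.0.0.4 (expiry=75+4=79). clock=75
Op 18: insert d.com -> 10.0.0.4 (expiry=75+17=92). clock=75
Op 19: tick 3 -> clock=78.
Op 20: insert a.com -> 10.0.0.1 (expiry=78+17=95). clock=78
Op 21: tick 9 -> clock=87.
lookup a.com: present, ip=10.0.0.1 expiry=95 > clock=87

Answer: 10.0.0.1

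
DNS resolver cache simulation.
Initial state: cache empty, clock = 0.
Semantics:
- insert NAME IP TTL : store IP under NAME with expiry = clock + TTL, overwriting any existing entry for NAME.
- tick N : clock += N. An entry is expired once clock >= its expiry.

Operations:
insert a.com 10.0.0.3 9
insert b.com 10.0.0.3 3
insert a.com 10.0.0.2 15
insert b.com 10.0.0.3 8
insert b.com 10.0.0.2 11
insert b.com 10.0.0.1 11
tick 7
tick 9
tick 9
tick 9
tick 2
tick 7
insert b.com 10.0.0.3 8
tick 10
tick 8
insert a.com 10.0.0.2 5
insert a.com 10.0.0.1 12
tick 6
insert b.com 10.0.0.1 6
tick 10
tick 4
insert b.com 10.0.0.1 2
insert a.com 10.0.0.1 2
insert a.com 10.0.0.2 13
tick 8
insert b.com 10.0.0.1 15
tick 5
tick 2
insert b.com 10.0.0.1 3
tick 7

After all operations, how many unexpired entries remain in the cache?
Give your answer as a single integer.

Op 1: insert a.com -> 10.0.0.3 (expiry=0+9=9). clock=0
Op 2: insert b.com -> 10.0.0.3 (expiry=0+3=3). clock=0
Op 3: insert a.com -> 10.0.0.2 (expiry=0+15=15). clock=0
Op 4: insert b.com -> 10.0.0.3 (expiry=0+8=8). clock=0
Op 5: insert b.com -> 10.0.0.2 (expiry=0+11=11). clock=0
Op 6: insert b.com -> 10.0.0.1 (expiry=0+11=11). clock=0
Op 7: tick 7 -> clock=7.
Op 8: tick 9 -> clock=16. purged={a.com,b.com}
Op 9: tick 9 -> clock=25.
Op 10: tick 9 -> clock=34.
Op 11: tick 2 -> clock=36.
Op 12: tick 7 -> clock=43.
Op 13: insert b.com -> 10.0.0.3 (expiry=43+8=51). clock=43
Op 14: tick 10 -> clock=53. purged={b.com}
Op 15: tick 8 -> clock=61.
Op 16: insert a.com -> 10.0.0.2 (expiry=61+5=66). clock=61
Op 17: insert a.com -> 10.0.0.1 (expiry=61+12=73). clock=61
Op 18: tick 6 -> clock=67.
Op 19: insert b.com -> 10.0.0.1 (expiry=67+6=73). clock=67
Op 20: tick 10 -> clock=77. purged={a.com,b.com}
Op 21: tick 4 -> clock=81.
Op 22: insert b.com -> 10.0.0.1 (expiry=81+2=83). clock=81
Op 23: insert a.com -> 10.0.0.1 (expiry=81+2=83). clock=81
Op 24: insert a.com -> 10.0.0.2 (expiry=81+13=94). clock=81
Op 25: tick 8 -> clock=89. purged={b.com}
Op 26: insert b.com -> 10.0.0.1 (expiry=89+15=104). clock=89
Op 27: tick 5 -> clock=94. purged={a.com}
Op 28: tick 2 -> clock=96.
Op 29: insert b.com -> 10.0.0.1 (expiry=96+3=99). clock=96
Op 30: tick 7 -> clock=103. purged={b.com}
Final cache (unexpired): {} -> size=0

Answer: 0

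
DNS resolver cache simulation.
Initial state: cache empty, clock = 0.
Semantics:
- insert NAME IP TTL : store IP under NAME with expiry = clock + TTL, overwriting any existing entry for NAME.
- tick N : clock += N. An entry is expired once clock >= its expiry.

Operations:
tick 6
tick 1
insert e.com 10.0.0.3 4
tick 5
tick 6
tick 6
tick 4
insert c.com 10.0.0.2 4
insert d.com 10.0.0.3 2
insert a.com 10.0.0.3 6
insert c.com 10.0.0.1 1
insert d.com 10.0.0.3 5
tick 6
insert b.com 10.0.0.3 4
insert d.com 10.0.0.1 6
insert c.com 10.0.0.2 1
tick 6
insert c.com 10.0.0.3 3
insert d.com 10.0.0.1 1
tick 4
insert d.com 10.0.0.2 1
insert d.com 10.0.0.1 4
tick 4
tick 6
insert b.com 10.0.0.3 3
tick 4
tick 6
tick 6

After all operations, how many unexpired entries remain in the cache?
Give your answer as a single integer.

Op 1: tick 6 -> clock=6.
Op 2: tick 1 -> clock=7.
Op 3: insert e.com -> 10.0.0.3 (expiry=7+4=11). clock=7
Op 4: tick 5 -> clock=12. purged={e.com}
Op 5: tick 6 -> clock=18.
Op 6: tick 6 -> clock=24.
Op 7: tick 4 -> clock=28.
Op 8: insert c.com -> 10.0.0.2 (expiry=28+4=32). clock=28
Op 9: insert d.com -> 10.0.0.3 (expiry=28+2=30). clock=28
Op 10: insert a.com -> 10.0.0.3 (expiry=28+6=34). clock=28
Op 11: insert c.com -> 10.0.0.1 (expiry=28+1=29). clock=28
Op 12: insert d.com -> 10.0.0.3 (expiry=28+5=33). clock=28
Op 13: tick 6 -> clock=34. purged={a.com,c.com,d.com}
Op 14: insert b.com -> 10.0.0.3 (expiry=34+4=38). clock=34
Op 15: insert d.com -> 10.0.0.1 (expiry=34+6=40). clock=34
Op 16: insert c.com -> 10.0.0.2 (expiry=34+1=35). clock=34
Op 17: tick 6 -> clock=40. purged={b.com,c.com,d.com}
Op 18: insert c.com -> 10.0.0.3 (expiry=40+3=43). clock=40
Op 19: insert d.com -> 10.0.0.1 (expiry=40+1=41). clock=40
Op 20: tick 4 -> clock=44. purged={c.com,d.com}
Op 21: insert d.com -> 10.0.0.2 (expiry=44+1=45). clock=44
Op 22: insert d.com -> 10.0.0.1 (expiry=44+4=48). clock=44
Op 23: tick 4 -> clock=48. purged={d.com}
Op 24: tick 6 -> clock=54.
Op 25: insert b.com -> 10.0.0.3 (expiry=54+3=57). clock=54
Op 26: tick 4 -> clock=58. purged={b.com}
Op 27: tick 6 -> clock=64.
Op 28: tick 6 -> clock=70.
Final cache (unexpired): {} -> size=0

Answer: 0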